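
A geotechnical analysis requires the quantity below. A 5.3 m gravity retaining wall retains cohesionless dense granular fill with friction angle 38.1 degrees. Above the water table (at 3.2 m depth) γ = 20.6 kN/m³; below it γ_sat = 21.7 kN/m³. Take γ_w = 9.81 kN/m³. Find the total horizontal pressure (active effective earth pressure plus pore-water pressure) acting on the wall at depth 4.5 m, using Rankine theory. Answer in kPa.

32.0 kPa

K_a = (1 − sin φ)/(1 + sin φ) = 0.2368.
γ' = 21.7 − 9.81 = 11.89 kN/m³.
Effective vertical stress at 4.5 m: σ'_v = 20.6×3.2 + 11.89×1.30 = 81.38 kPa.
σ'_h = K_a σ'_v = 0.2368 × 81.38 = 19.27 kPa; u = γ_w × 1.30 = 12.75 kPa.
Total σ_h = 19.27 + 12.75 = 32.03 kPa.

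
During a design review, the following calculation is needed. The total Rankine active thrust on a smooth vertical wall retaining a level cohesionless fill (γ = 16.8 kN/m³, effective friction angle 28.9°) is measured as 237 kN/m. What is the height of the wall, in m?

K_a = 0.3484. P_a = ½ K_a γ H² ⇒ H = √(2P_a/(K_a γ)).
H = √(2×237/(0.3484×16.8)) = 9.000 m.

9.00 m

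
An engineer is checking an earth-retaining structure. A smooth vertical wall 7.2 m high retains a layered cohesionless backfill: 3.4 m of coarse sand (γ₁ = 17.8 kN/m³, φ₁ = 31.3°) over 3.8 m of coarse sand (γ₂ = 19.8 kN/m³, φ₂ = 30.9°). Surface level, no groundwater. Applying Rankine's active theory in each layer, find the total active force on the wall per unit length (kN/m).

152 kN/m

K_a1 = tan²(45°−31.3°/2) = 0.3162; K_a2 = tan²(45°−30.9°/2) = 0.3214.
Layer 1: σ at base = K_a1 γ₁ h₁ = 19.14 kPa; P₁ = ½×19.14×3.4 = 32.53.
Layer 2: σ_v at top = γ₁h₁ = 60.52; σ_h top = K_a2×60.52 = 19.45; σ_h base = K_a2×(60.52+19.8×3.8) = 43.63.
P₂ = ½(19.45+43.63)×3.8 = 119.9. Total P_a = 32.53+119.9 = 152.4 kN/m.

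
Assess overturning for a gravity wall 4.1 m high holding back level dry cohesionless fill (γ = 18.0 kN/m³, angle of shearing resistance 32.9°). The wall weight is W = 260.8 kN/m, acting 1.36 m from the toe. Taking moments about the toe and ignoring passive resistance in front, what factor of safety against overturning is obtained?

5.79

K_a = tan²(45° − 32.9°/2) = 0.2960.
P_a = ½K_aγH² = 0.5×0.2960×18.0×4.1² = 44.79 kN/m, acting at H/3 = 1.367 m above the base.
Overturning moment M_o = P_a × H/3 = 44.79 × 1.367 = 61.21.
Resisting moment M_r = W × 1.36 = 260.8 × 1.36 = 354.7.
FS_overturning = M_r/M_o = 354.7/61.21 = 5.795.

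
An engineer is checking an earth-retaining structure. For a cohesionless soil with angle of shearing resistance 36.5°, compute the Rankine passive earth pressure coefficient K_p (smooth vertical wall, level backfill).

3.94

K_p = (1 + sin φ)/(1 − sin φ) = tan²(45° + 36.5°/2) = 3.936.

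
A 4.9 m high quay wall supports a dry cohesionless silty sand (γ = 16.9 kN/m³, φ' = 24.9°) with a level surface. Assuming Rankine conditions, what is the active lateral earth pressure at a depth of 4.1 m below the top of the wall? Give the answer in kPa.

28.2 kPa

K_a = (1 − sin φ)/(1 + sin φ) = 0.4074.
σ_h = K_a γ z = 0.4074 × 16.9 × 4.1 = 28.23 kPa.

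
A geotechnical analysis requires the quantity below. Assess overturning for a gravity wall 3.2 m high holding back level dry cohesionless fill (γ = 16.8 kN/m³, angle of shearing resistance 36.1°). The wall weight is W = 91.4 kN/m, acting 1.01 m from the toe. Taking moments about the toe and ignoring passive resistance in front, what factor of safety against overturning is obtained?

3.89

K_a = tan²(45° − 36.1°/2) = 0.2585.
P_a = ½K_aγH² = 0.5×0.2585×16.8×3.2² = 22.23 kN/m, acting at H/3 = 1.067 m above the base.
Overturning moment M_o = P_a × H/3 = 22.23 × 1.067 = 23.72.
Resisting moment M_r = W × 1.01 = 91.4 × 1.01 = 92.31.
FS_overturning = M_r/M_o = 92.31/23.72 = 3.892.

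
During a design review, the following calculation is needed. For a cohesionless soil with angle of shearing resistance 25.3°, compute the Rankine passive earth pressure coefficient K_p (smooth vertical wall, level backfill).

K_p = (1 + sin φ)/(1 − sin φ) = tan²(45° + 25.3°/2) = 2.493.

2.49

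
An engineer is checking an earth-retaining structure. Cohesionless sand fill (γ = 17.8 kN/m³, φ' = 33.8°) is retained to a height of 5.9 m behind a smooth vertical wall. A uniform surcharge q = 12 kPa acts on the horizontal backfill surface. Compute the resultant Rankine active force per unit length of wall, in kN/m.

K_a = tan²(45° − φ/2) = 0.2851.
Soil triangle: ½ K_a γ H² = 0.5×0.2851×17.8×5.9² = 88.33 kN/m.
Surcharge rectangle: K_a q H = 0.2851×12×5.9 = 20.19 kN/m.
Total = 88.33 + 20.19 = 108.5 kN/m.

109 kN/m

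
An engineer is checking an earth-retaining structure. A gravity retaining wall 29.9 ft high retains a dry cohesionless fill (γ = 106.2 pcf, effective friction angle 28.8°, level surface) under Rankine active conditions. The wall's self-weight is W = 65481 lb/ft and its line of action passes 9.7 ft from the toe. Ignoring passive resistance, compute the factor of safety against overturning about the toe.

3.84

K_a = tan²(45° − 28.8°/2) = 0.3498.
P_a = ½K_aγH² = 0.5×0.3498×106.2×29.9² = 16600 lb/ft, acting at H/3 = 9.967 ft above the base.
Overturning moment M_o = P_a × H/3 = 16600 × 9.967 = 165500.
Resisting moment M_r = W × 9.7 = 65481 × 9.7 = 635200.
FS_overturning = M_r/M_o = 635200/165500 = 3.838.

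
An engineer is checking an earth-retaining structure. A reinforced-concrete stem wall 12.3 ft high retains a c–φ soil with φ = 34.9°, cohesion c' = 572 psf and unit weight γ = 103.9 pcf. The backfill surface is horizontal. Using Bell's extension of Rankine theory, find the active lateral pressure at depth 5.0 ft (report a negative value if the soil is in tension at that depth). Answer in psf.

K_a = (1 − sin φ)/(1 + sin φ) = 0.2721.
σ_a = K_a γ z − 2c√K_a = 0.2721×103.9×5.0 − 2×572×0.5217 = -455.4 psf.

-455 psf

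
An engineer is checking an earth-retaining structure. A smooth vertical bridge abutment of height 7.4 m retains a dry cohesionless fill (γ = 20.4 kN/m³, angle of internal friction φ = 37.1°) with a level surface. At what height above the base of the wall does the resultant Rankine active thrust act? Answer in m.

2.47 m

K_a = 0.2475.
The pressure distribution is triangular, so the resultant acts at H/3 above the base = 7.4/3 = 2.467 m.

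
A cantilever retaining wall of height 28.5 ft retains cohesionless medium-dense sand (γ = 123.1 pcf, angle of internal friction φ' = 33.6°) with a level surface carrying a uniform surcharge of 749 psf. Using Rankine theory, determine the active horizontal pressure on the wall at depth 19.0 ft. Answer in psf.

K_a = (1 − sin φ)/(1 + sin φ) = 0.2875.
σ_v = γz + q = 123.1 × 19.0 + 749 = 3088 psf.
σ_h = K_a σ_v = 0.2875 × 3088 = 887.8 psf.

888 psf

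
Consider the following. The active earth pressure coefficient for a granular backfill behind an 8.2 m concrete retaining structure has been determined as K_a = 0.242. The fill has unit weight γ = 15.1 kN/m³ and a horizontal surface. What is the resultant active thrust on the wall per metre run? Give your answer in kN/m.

P = ½ K_a γ H² = 0.5 × 0.242 × 15.1 × 8.2² = 122.9 kN/m.

123 kN/m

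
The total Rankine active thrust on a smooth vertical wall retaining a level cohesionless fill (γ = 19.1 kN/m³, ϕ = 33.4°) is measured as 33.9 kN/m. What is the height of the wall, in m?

3.50 m

K_a = 0.2899. P_a = ½ K_a γ H² ⇒ H = √(2P_a/(K_a γ)).
H = √(2×33.9/(0.2899×19.1)) = 3.499 m.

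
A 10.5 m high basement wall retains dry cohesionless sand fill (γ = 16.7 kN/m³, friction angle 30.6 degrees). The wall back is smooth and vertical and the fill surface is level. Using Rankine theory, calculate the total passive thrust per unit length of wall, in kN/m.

2830 kN/m

K_p = tan²(45° + φ/2) = 3.074.
P_p = ½ K_p γ H² = 0.5 × 3.074 × 16.7 × 10.5² = 2830 kN/m.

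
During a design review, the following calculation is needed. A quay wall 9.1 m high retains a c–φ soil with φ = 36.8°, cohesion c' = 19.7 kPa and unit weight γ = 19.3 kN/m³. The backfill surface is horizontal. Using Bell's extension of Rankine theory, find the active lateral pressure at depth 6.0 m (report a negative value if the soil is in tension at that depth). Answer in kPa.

9.31 kPa

K_a = (1 − sin φ)/(1 + sin φ) = 0.2508.
σ_a = K_a γ z − 2c√K_a = 0.2508×19.3×6.0 − 2×19.7×0.5008 = 9.308 kPa.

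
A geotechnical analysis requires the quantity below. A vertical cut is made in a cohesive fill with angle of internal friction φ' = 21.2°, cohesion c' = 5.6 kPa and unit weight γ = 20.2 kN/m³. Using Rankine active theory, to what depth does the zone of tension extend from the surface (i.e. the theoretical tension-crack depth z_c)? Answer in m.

K_a = tan²(45° − 21.2°/2) = 0.4688; √K_a = 0.6847.
The active pressure is zero where K_a γ z = 2c√K_a, so z_c = 2c/(γ√K_a) = 2×5.6/(20.2×0.6847) = 0.8098 m.

0.810 m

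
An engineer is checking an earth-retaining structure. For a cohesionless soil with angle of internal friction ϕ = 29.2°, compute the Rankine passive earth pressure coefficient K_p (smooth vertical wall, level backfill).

2.91

K_p = (1 + sin φ)/(1 − sin φ) = tan²(45° + 29.2°/2) = 2.905.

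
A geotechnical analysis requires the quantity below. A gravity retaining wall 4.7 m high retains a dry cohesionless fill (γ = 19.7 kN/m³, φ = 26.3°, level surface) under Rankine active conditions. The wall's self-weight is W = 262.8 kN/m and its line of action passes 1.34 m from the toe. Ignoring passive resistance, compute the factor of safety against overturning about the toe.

2.68

K_a = tan²(45° − 26.3°/2) = 0.3859.
P_a = ½K_aγH² = 0.5×0.3859×19.7×4.7² = 83.97 kN/m, acting at H/3 = 1.567 m above the base.
Overturning moment M_o = P_a × H/3 = 83.97 × 1.567 = 131.6.
Resisting moment M_r = W × 1.34 = 262.8 × 1.34 = 352.2.
FS_overturning = M_r/M_o = 352.2/131.6 = 2.677.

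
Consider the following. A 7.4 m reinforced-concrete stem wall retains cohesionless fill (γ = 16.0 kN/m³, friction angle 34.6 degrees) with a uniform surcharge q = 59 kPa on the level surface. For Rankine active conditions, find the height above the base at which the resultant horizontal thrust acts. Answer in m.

K_a = 0.2756.
Triangular part P₁ = ½K_aγH² = 120.8 at H/3 = 2.467 m; rectangular part P₂ = K_a q H = 120.3 at H/2 = 3.700 m.
ȳ = (P₁·2.467 + P₂·3.700)/(P₁+P₂) = 3.082 m.

3.08 m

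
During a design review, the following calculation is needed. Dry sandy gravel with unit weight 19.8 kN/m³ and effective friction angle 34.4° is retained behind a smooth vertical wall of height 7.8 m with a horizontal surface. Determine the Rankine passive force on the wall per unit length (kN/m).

2170 kN/m

K_p = tan²(45° + φ/2) = 3.597.
P_p = ½ K_p γ H² = 0.5 × 3.597 × 19.8 × 7.8² = 2167 kN/m.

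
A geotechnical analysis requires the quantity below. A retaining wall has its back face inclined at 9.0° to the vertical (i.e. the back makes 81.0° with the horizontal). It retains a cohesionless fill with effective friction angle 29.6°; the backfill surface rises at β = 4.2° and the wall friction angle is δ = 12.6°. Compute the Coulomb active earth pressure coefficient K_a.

0.398

K_a = sin²(α+φ) / [sin²α · sin(α−δ) · (1 + √{sin(φ+δ)sin(φ−β) / (sin(α−δ)sin(α+β))})²].
With α = 81.0°, φ = 29.6°, δ = 12.6°, β = 4.2°: K_a = 0.3982.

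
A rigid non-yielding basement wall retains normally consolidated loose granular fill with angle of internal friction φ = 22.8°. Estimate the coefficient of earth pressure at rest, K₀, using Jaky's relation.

K₀ = 1 − sin φ' = 1 − sin 22.8° = 0.6125.

0.612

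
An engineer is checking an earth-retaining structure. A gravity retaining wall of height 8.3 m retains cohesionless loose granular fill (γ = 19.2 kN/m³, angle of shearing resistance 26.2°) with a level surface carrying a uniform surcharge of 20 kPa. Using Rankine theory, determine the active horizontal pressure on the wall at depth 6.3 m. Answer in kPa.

54.6 kPa

K_a = (1 − sin φ)/(1 + sin φ) = 0.3874.
σ_v = γz + q = 19.2 × 6.3 + 20 = 141.0 kPa.
σ_h = K_a σ_v = 0.3874 × 141.0 = 54.61 kPa.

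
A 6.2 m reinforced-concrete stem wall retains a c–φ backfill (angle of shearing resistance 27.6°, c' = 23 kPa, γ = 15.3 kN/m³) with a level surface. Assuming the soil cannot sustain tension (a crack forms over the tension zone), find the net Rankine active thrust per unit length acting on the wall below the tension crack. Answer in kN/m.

K_a = 0.3668; √K_a = 0.6056.
Tension-crack depth z_c = 2c/(γ√K_a) = 2×23/(15.3×0.6056) = 4.964 m.
σ_a at base = K_a γ H − 2c√K_a = 0.3668×15.3×6.2 − 2×23×0.6056 = 6.934 kPa.
P_a = ½ × 6.934 × (H − z_c) = 0.5×6.934×1.236 = 4.284 kN/m.

4.28 kN/m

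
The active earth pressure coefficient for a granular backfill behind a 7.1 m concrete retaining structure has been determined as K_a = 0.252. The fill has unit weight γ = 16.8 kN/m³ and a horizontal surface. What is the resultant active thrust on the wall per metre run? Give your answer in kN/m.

P = ½ K_a γ H² = 0.5 × 0.252 × 16.8 × 7.1² = 106.7 kN/m.

107 kN/m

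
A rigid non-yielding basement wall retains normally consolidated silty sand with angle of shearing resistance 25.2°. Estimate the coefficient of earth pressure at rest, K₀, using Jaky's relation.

0.574

K₀ = 1 − sin φ' = 1 − sin 25.2° = 0.5742.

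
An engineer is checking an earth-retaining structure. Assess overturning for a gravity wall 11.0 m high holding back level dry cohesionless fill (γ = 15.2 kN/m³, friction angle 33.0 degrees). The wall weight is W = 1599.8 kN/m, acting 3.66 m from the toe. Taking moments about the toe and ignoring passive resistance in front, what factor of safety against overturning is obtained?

5.89

K_a = tan²(45° − 33.0°/2) = 0.2948.
P_a = ½K_aγH² = 0.5×0.2948×15.2×11.0² = 271.1 kN/m, acting at H/3 = 3.667 m above the base.
Overturning moment M_o = P_a × H/3 = 271.1 × 3.667 = 994.0.
Resisting moment M_r = W × 3.66 = 1599.8 × 3.66 = 5855.
FS_overturning = M_r/M_o = 5855/994.0 = 5.890.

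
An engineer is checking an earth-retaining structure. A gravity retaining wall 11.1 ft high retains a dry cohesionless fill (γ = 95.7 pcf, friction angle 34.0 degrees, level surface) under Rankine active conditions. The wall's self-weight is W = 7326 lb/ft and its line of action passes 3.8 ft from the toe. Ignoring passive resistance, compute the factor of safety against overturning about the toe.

4.51

K_a = tan²(45° − 34.0°/2) = 0.2827.
P_a = ½K_aγH² = 0.5×0.2827×95.7×11.1² = 1667 lb/ft, acting at H/3 = 3.700 ft above the base.
Overturning moment M_o = P_a × H/3 = 1667 × 3.700 = 6167.
Resisting moment M_r = W × 3.8 = 7326 × 3.8 = 27840.
FS_overturning = M_r/M_o = 27840/6167 = 4.514.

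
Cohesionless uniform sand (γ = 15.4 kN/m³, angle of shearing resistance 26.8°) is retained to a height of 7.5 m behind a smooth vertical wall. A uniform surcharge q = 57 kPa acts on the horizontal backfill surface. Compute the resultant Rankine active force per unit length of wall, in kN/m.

326 kN/m

K_a = tan²(45° − φ/2) = 0.3785.
Soil triangle: ½ K_a γ H² = 0.5×0.3785×15.4×7.5² = 163.9 kN/m.
Surcharge rectangle: K_a q H = 0.3785×57×7.5 = 161.8 kN/m.
Total = 163.9 + 161.8 = 325.7 kN/m.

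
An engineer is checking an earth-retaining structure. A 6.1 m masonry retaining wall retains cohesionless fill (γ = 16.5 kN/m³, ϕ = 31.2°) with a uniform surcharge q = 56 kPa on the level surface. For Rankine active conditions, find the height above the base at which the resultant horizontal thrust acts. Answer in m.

K_a = 0.3175.
Triangular part P₁ = ½K_aγH² = 97.47 at H/3 = 2.033 m; rectangular part P₂ = K_a q H = 108.5 at H/2 = 3.050 m.
ȳ = (P₁·2.033 + P₂·3.050)/(P₁+P₂) = 2.569 m.

2.57 m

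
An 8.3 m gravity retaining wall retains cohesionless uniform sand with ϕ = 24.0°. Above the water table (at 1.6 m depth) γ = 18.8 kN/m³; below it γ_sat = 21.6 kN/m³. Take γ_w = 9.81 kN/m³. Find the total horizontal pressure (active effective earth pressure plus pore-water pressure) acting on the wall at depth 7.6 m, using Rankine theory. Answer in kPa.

K_a = (1 − sin φ)/(1 + sin φ) = 0.4217.
γ' = 21.6 − 9.81 = 11.79 kN/m³.
Effective vertical stress at 7.6 m: σ'_v = 18.8×1.6 + 11.79×6.00 = 100.8 kPa.
σ'_h = K_a σ'_v = 0.4217 × 100.8 = 42.52 kPa; u = γ_w × 6.00 = 58.86 kPa.
Total σ_h = 42.52 + 58.86 = 101.4 kPa.

101 kPa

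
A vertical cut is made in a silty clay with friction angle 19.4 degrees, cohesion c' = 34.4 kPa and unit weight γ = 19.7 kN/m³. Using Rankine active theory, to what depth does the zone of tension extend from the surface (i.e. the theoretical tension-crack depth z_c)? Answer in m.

4.93 m

K_a = tan²(45° − 19.4°/2) = 0.5013; √K_a = 0.7080.
The active pressure is zero where K_a γ z = 2c√K_a, so z_c = 2c/(γ√K_a) = 2×34.4/(19.7×0.7080) = 4.932 m.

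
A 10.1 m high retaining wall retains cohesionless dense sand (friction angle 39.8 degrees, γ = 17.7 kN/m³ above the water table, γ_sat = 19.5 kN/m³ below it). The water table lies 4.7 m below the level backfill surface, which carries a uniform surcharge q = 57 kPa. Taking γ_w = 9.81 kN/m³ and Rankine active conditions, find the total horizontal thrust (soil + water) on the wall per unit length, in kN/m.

442 kN/m

K_a = tan²(45° − φ/2) = 0.2194.
γ' = 19.5 − 9.81 = 9.690 kN/m³. h₂ = H − d_w = 5.4 m.
σ'_h: at surface K_a·q = 12.51; at WT K_a(q+γd_w) = 30.76; at base K_a(q+γd_w+γ'h₂) = 42.24 kPa.
P₁ = ½(12.51+30.76)×4.7 = 101.7; P₂ = ½(30.76+42.24)×5.4 = 197.1; P_w = ½γ_w h₂² = 143.0.
Total = 101.7+197.1+143.0 = 441.8 kN/m.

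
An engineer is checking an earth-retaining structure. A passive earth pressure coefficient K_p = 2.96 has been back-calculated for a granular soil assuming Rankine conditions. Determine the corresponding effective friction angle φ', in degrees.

29.7°

K_p = (1+sin φ)/(1−sin φ) ⇒ sin φ = (K_p − 1)/(K_p + 1) = 0.4949.
φ = arcsin(0.4949) = 29.67°.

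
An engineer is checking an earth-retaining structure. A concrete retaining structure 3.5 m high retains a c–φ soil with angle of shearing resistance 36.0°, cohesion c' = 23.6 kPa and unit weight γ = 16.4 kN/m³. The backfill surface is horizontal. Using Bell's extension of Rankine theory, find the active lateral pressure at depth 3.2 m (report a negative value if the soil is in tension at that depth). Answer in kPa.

K_a = (1 − sin φ)/(1 + sin φ) = 0.2596.
σ_a = K_a γ z − 2c√K_a = 0.2596×16.4×3.2 − 2×23.6×0.5095 = -10.42 kPa.

-10.4 kPa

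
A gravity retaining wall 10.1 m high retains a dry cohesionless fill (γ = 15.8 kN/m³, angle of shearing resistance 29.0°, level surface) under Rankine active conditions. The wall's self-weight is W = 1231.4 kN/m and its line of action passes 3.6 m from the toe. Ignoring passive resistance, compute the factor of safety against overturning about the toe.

K_a = tan²(45° − 29.0°/2) = 0.3470.
P_a = ½K_aγH² = 0.5×0.3470×15.8×10.1² = 279.6 kN/m, acting at H/3 = 3.367 m above the base.
Overturning moment M_o = P_a × H/3 = 279.6 × 3.367 = 941.4.
Resisting moment M_r = W × 3.6 = 1231.4 × 3.6 = 4433.
FS_overturning = M_r/M_o = 4433/941.4 = 4.709.

4.71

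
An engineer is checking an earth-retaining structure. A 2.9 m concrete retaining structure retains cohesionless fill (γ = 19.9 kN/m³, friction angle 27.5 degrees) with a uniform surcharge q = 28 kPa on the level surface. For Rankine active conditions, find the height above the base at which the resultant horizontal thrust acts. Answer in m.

1.20 m

K_a = 0.3682.
Triangular part P₁ = ½K_aγH² = 30.81 at H/3 = 0.9667 m; rectangular part P₂ = K_a q H = 29.90 at H/2 = 1.450 m.
ȳ = (P₁·0.9667 + P₂·1.450)/(P₁+P₂) = 1.205 m.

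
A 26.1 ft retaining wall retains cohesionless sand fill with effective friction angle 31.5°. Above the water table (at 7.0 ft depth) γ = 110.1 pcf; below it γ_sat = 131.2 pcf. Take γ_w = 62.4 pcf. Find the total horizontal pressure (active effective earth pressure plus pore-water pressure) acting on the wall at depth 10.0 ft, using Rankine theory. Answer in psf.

K_a = (1 − sin φ)/(1 + sin φ) = 0.3136.
γ' = 131.2 − 62.4 = 68.80 pcf.
Effective vertical stress at 10.0 ft: σ'_v = 110.1×7.0 + 68.80×3.00 = 977.1 psf.
σ'_h = K_a σ'_v = 0.3136 × 977.1 = 306.4 psf; u = γ_w × 3.00 = 187.2 psf.
Total σ_h = 306.4 + 187.2 = 493.6 psf.

494 psf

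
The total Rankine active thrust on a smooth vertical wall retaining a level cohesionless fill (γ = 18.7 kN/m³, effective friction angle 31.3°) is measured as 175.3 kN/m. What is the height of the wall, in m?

7.70 m

K_a = 0.3162. P_a = ½ K_a γ H² ⇒ H = √(2P_a/(K_a γ)).
H = √(2×175.3/(0.3162×18.7)) = 7.700 m.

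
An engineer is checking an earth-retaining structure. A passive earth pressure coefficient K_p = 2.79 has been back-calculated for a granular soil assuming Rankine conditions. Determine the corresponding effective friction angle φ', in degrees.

K_p = (1+sin φ)/(1−sin φ) ⇒ sin φ = (K_p − 1)/(K_p + 1) = 0.4723.
φ = arcsin(0.4723) = 28.18°.

28.2°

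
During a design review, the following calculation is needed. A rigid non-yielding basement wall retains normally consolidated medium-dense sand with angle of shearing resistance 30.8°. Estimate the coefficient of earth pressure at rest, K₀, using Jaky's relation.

K₀ = 1 − sin φ' = 1 − sin 30.8° = 0.4880.

0.488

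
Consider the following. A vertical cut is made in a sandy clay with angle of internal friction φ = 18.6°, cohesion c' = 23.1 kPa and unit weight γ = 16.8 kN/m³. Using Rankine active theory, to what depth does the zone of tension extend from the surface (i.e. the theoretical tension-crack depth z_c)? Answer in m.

K_a = tan²(45° − 18.6°/2) = 0.5163; √K_a = 0.7186.
The active pressure is zero where K_a γ z = 2c√K_a, so z_c = 2c/(γ√K_a) = 2×23.1/(16.8×0.7186) = 3.827 m.

3.83 m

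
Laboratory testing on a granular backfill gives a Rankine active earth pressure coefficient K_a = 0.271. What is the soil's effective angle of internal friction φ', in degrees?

K_a = tan²(45° − φ/2) ⇒ 45° − φ/2 = arctan(√0.271) = 27.50°.
φ = 2(45° − 27.50°) = 35.00°.

35.0°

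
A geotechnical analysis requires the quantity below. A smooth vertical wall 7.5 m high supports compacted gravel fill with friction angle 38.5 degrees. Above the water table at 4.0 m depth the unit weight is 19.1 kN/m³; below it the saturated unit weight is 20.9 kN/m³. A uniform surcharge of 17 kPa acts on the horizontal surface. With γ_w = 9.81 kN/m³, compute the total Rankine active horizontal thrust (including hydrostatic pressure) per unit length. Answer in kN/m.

203 kN/m

K_a = tan²(45° − φ/2) = 0.2327.
γ' = 20.9 − 9.81 = 11.09 kN/m³. h₂ = H − d_w = 3.5 m.
σ'_h: at surface K_a·q = 3.955; at WT K_a(q+γd_w) = 21.73; at base K_a(q+γd_w+γ'h₂) = 30.76 kPa.
P₁ = ½(3.955+21.73)×4.0 = 51.37; P₂ = ½(21.73+30.76)×3.5 = 91.86; P_w = ½γ_w h₂² = 60.09.
Total = 51.37+91.86+60.09 = 203.3 kN/m.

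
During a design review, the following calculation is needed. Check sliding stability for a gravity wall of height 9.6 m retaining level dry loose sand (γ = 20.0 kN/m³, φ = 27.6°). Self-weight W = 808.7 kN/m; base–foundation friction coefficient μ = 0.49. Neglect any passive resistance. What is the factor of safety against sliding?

1.17

K_a = tan²(45° − 27.6°/2) = 0.3668.
P_a = ½K_aγH² = 0.5×0.3668×20.0×9.6² = 338.0 kN/m, acting at H/3 = 3.200 m above the base.
FS_sliding = μW / P_a = 0.49×808.7 / 338.0 = 1.172.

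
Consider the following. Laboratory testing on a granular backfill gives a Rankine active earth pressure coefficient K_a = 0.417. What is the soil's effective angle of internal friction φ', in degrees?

K_a = tan²(45° − φ/2) ⇒ 45° − φ/2 = arctan(√0.417) = 32.85°.
φ = 2(45° − 32.85°) = 24.29°.

24.3°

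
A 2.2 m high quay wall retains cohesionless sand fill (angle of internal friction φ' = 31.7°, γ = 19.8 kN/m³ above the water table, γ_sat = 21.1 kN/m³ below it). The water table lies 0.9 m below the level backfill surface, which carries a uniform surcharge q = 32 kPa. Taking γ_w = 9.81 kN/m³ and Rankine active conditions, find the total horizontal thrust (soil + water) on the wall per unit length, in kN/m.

K_a = tan²(45° − φ/2) = 0.3111.
γ' = 21.1 − 9.81 = 11.29 kN/m³. h₂ = H − d_w = 1.3 m.
σ'_h: at surface K_a·q = 9.954; at WT K_a(q+γd_w) = 15.50; at base K_a(q+γd_w+γ'h₂) = 20.06 kPa.
P₁ = ½(9.954+15.50)×0.9 = 11.45; P₂ = ½(15.50+20.06)×1.3 = 23.11; P_w = ½γ_w h₂² = 8.289.
Total = 11.45+23.11+8.289 = 42.86 kN/m.

42.9 kN/m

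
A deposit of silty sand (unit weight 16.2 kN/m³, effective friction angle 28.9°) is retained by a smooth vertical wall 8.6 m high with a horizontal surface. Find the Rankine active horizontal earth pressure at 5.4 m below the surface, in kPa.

30.5 kPa

K_a = (1 − sin φ)/(1 + sin φ) = 0.3484.
σ_h = K_a γ z = 0.3484 × 16.2 × 5.4 = 30.47 kPa.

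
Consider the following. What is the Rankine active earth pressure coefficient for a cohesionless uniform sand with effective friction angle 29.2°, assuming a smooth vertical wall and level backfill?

K_a = (1 − sin φ)/(1 + sin φ) = (1 − sin 29.2°)/(1 + sin 29.2°) = 0.3442.

0.344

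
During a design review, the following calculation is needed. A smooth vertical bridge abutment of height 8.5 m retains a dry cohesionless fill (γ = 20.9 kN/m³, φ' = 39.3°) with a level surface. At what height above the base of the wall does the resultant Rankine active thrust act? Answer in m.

K_a = 0.2245.
The pressure distribution is triangular, so the resultant acts at H/3 above the base = 8.5/3 = 2.833 m.

2.83 m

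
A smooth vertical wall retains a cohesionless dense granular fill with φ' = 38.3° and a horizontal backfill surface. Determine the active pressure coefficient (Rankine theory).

0.235

K_a = tan²(45° − φ/2) = tan²(25.85°) = 0.2347.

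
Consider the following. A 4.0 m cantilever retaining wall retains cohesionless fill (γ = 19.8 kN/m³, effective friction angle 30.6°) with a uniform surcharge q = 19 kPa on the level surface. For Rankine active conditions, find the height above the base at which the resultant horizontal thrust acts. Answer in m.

1.55 m

K_a = 0.3253.
Triangular part P₁ = ½K_aγH² = 51.53 at H/3 = 1.333 m; rectangular part P₂ = K_a q H = 24.73 at H/2 = 2.000 m.
ȳ = (P₁·1.333 + P₂·2.000)/(P₁+P₂) = 1.549 m.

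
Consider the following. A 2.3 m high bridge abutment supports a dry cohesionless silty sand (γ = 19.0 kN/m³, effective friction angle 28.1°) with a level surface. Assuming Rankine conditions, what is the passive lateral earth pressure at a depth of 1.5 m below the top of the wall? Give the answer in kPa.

79.3 kPa

K_p = (1 + sin φ)/(1 − sin φ) = 2.781.
σ_h = K_p γ z = 2.781 × 19.0 × 1.5 = 79.25 kPa.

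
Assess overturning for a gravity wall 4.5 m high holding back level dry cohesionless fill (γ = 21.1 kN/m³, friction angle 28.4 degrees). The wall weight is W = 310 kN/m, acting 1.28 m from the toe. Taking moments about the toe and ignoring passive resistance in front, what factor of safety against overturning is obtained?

3.48

K_a = tan²(45° − 28.4°/2) = 0.3554.
P_a = ½K_aγH² = 0.5×0.3554×21.1×4.5² = 75.92 kN/m, acting at H/3 = 1.500 m above the base.
Overturning moment M_o = P_a × H/3 = 75.92 × 1.500 = 113.9.
Resisting moment M_r = W × 1.28 = 310 × 1.28 = 396.8.
FS_overturning = M_r/M_o = 396.8/113.9 = 3.484.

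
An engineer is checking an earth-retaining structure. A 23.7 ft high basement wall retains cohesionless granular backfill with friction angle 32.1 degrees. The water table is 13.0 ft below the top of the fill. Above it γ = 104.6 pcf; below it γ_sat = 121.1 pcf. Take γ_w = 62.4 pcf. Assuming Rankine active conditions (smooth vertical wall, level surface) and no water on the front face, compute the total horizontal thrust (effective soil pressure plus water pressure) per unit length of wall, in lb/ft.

11800 lb/ft

K_a = tan²(45° − φ/2) = 0.3060.
γ' = 121.1 − 62.4 = 58.70 pcf. Depth below WT = 10.7 ft.
σ'_h at WT = K_a γ d_w = 416.1 psf; at base = 416.1 + K_a γ' × 10.7 = 608.3 psf.
P₁ (0–13.0 ft) = ½×416.1×13.0 = 2705. P₂ (13.0–23.7 ft) = ½(416.1+608.3)×10.7 = 5480.
P_w = ½ γ_w h₂² = 0.5×62.4×10.7² = 3572. Total = 2705+5480+3572 = 11760 lb/ft.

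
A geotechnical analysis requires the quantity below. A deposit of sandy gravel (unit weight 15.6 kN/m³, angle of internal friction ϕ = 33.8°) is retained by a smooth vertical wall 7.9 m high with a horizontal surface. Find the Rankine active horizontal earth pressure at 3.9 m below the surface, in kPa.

17.3 kPa

K_a = (1 − sin φ)/(1 + sin φ) = 0.2851.
σ_h = K_a γ z = 0.2851 × 15.6 × 3.9 = 17.35 kPa.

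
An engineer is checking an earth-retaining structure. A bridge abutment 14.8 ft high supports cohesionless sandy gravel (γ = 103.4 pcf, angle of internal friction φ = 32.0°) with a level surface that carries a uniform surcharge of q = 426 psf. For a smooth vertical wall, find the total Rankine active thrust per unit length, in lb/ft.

K_a = tan²(45° − φ/2) = 0.3073.
Soil triangle: ½ K_a γ H² = 0.5×0.3073×103.4×14.8² = 3480 lb/ft.
Surcharge rectangle: K_a q H = 0.3073×426×14.8 = 1937 lb/ft.
Total = 3480 + 1937 = 5417 lb/ft.

5420 lb/ft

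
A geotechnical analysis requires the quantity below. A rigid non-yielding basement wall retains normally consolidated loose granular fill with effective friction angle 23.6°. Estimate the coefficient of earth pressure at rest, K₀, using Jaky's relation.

0.600

K₀ = 1 − sin φ' = 1 − sin 23.6° = 0.5997.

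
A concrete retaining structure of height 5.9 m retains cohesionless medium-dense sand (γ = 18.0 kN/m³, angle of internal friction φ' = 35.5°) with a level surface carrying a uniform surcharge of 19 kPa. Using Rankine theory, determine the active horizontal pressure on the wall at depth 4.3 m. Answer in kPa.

25.6 kPa

K_a = (1 − sin φ)/(1 + sin φ) = 0.2653.
σ_v = γz + q = 18.0 × 4.3 + 19 = 96.40 kPa.
σ_h = K_a σ_v = 0.2653 × 96.40 = 25.57 kPa.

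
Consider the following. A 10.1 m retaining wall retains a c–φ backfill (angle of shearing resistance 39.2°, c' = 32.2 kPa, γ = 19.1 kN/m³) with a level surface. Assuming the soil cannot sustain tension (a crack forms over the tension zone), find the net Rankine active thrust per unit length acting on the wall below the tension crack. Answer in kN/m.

19.4 kN/m

K_a = 0.2255; √K_a = 0.4748.
Tension-crack depth z_c = 2c/(γ√K_a) = 2×32.2/(19.1×0.4748) = 7.101 m.
σ_a at base = K_a γ H − 2c√K_a = 0.2255×19.1×10.1 − 2×32.2×0.4748 = 12.92 kPa.
P_a = ½ × 12.92 × (H − z_c) = 0.5×12.92×2.999 = 19.37 kN/m.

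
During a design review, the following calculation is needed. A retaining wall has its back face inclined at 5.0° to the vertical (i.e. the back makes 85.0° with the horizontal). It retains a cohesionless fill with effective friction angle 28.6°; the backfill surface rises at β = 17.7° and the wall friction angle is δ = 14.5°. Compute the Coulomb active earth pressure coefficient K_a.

K_a = sin²(α+φ) / [sin²α · sin(α−δ) · (1 + √{sin(φ+δ)sin(φ−β) / (sin(α−δ)sin(α+β))})²].
With α = 85.0°, φ = 28.6°, δ = 14.5°, β = 17.7°: K_a = 0.4749.

0.475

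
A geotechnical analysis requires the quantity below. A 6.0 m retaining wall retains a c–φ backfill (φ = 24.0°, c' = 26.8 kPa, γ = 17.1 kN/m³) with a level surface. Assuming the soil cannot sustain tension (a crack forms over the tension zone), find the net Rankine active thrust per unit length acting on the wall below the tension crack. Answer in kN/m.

K_a = 0.4217; √K_a = 0.6494.
Tension-crack depth z_c = 2c/(γ√K_a) = 2×26.8/(17.1×0.6494) = 4.827 m.
σ_a at base = K_a γ H − 2c√K_a = 0.4217×17.1×6.0 − 2×26.8×0.6494 = 8.461 kPa.
P_a = ½ × 8.461 × (H − z_c) = 0.5×8.461×1.173 = 4.964 kN/m.

4.96 kN/m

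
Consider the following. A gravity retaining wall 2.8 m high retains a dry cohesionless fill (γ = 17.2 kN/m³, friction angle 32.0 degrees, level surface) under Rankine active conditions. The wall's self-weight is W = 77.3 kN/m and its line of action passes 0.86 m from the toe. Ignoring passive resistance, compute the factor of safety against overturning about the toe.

3.44

K_a = tan²(45° − 32.0°/2) = 0.3073.
P_a = ½K_aγH² = 0.5×0.3073×17.2×2.8² = 20.72 kN/m, acting at H/3 = 0.9333 m above the base.
Overturning moment M_o = P_a × H/3 = 20.72 × 0.9333 = 19.34.
Resisting moment M_r = W × 0.86 = 77.3 × 0.86 = 66.48.
FS_overturning = M_r/M_o = 66.48/19.34 = 3.438.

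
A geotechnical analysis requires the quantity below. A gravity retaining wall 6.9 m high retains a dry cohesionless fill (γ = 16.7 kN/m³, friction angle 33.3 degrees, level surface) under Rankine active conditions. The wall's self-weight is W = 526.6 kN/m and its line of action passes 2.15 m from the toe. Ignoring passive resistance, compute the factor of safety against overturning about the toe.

4.25

K_a = tan²(45° − 33.3°/2) = 0.2911.
P_a = ½K_aγH² = 0.5×0.2911×16.7×6.9² = 115.7 kN/m, acting at H/3 = 2.300 m above the base.
Overturning moment M_o = P_a × H/3 = 115.7 × 2.300 = 266.2.
Resisting moment M_r = W × 2.15 = 526.6 × 2.15 = 1132.
FS_overturning = M_r/M_o = 1132/266.2 = 4.253.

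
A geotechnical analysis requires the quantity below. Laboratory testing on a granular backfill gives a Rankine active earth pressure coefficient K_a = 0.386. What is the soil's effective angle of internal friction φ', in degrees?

26.3°

K_a = tan²(45° − φ/2) ⇒ 45° − φ/2 = arctan(√0.386) = 31.85°.
φ = 2(45° − 31.85°) = 26.30°.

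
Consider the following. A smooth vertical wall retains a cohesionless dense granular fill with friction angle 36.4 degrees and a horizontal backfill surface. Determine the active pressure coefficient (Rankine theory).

K_a = (1 − sin φ)/(1 + sin φ) = (1 − sin 36.4°)/(1 + sin 36.4°) = 0.2552.

0.255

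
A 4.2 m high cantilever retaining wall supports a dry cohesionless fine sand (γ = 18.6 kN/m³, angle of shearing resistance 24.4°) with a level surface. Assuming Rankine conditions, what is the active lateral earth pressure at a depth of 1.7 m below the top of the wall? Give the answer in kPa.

K_a = (1 − sin φ)/(1 + sin φ) = 0.4153.
σ_h = K_a γ z = 0.4153 × 18.6 × 1.7 = 13.13 kPa.

13.1 kPa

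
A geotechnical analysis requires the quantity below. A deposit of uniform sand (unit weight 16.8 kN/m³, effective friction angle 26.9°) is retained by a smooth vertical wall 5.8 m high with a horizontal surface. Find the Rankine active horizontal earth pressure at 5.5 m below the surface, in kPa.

34.8 kPa

K_a = (1 − sin φ)/(1 + sin φ) = 0.3770.
σ_h = K_a γ z = 0.3770 × 16.8 × 5.5 = 34.83 kPa.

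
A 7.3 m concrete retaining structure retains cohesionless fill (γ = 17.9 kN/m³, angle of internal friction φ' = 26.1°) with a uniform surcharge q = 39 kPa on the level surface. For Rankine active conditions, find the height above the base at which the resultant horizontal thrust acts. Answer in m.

2.89 m

K_a = 0.3889.
Triangular part P₁ = ½K_aγH² = 185.5 at H/3 = 2.433 m; rectangular part P₂ = K_a q H = 110.7 at H/2 = 3.650 m.
ȳ = (P₁·2.433 + P₂·3.650)/(P₁+P₂) = 2.888 m.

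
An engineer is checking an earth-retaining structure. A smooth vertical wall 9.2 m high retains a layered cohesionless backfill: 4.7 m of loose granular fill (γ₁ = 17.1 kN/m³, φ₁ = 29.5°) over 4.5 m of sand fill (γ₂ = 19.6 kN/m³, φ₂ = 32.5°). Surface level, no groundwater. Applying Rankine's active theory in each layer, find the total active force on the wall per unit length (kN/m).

K_a1 = tan²(45°−29.5°/2) = 0.3401; K_a2 = tan²(45°−32.5°/2) = 0.3010.
Layer 1: σ at base = K_a1 γ₁ h₁ = 27.33 kPa; P₁ = ½×27.33×4.7 = 64.23.
Layer 2: σ_v at top = γ₁h₁ = 80.37; σ_h top = K_a2×80.37 = 24.19; σ_h base = K_a2×(80.37+19.6×4.5) = 50.74.
P₂ = ½(24.19+50.74)×4.5 = 168.6. Total P_a = 64.23+168.6 = 232.8 kN/m.

233 kN/m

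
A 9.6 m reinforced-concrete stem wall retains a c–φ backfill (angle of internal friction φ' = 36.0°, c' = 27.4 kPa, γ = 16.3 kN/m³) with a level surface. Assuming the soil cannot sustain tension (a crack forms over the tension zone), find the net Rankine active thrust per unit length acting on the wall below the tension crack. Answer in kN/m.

19.1 kN/m

K_a = 0.2596; √K_a = 0.5095.
Tension-crack depth z_c = 2c/(γ√K_a) = 2×27.4/(16.3×0.5095) = 6.598 m.
σ_a at base = K_a γ H − 2c√K_a = 0.2596×16.3×9.6 − 2×27.4×0.5095 = 12.70 kPa.
P_a = ½ × 12.70 × (H − z_c) = 0.5×12.70×3.002 = 19.07 kN/m.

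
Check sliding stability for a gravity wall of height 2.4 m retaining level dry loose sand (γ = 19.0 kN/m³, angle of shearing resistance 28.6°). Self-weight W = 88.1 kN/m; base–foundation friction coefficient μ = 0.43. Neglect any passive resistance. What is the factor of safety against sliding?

K_a = tan²(45° − 28.6°/2) = 0.3525.
P_a = ½K_aγH² = 0.5×0.3525×19.0×2.4² = 19.29 kN/m, acting at H/3 = 0.8000 m above the base.
FS_sliding = μW / P_a = 0.43×88.1 / 19.29 = 1.964.

1.96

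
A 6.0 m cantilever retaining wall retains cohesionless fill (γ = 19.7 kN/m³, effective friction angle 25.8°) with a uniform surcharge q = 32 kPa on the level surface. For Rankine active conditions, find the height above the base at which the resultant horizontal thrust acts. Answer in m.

2.35 m

K_a = 0.3935.
Triangular part P₁ = ½K_aγH² = 139.5 at H/3 = 2.000 m; rectangular part P₂ = K_a q H = 75.55 at H/2 = 3.000 m.
ȳ = (P₁·2.000 + P₂·3.000)/(P₁+P₂) = 2.351 m.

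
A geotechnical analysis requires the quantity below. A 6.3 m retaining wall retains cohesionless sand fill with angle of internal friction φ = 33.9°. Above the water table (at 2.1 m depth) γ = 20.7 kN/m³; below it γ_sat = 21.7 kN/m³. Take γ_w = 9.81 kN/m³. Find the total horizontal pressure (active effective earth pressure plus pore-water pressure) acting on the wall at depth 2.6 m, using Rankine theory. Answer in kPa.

18.9 kPa

K_a = (1 − sin φ)/(1 + sin φ) = 0.2839.
γ' = 21.7 − 9.81 = 11.89 kN/m³.
Effective vertical stress at 2.6 m: σ'_v = 20.7×2.1 + 11.89×0.500 = 49.41 kPa.
σ'_h = K_a σ'_v = 0.2839 × 49.41 = 14.03 kPa; u = γ_w × 0.500 = 4.905 kPa.
Total σ_h = 14.03 + 4.905 = 18.93 kPa.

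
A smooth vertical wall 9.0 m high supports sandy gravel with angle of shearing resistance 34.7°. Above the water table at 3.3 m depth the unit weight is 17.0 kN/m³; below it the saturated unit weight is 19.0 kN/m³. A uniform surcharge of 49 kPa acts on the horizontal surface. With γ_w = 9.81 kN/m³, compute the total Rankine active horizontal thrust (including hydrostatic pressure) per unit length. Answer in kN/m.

K_a = tan²(45° − φ/2) = 0.2745.
γ' = 19.0 − 9.81 = 9.190 kN/m³. h₂ = H − d_w = 5.7 m.
σ'_h: at surface K_a·q = 13.45; at WT K_a(q+γd_w) = 28.85; at base K_a(q+γd_w+γ'h₂) = 43.22 kPa.
P₁ = ½(13.45+28.85)×3.3 = 69.79; P₂ = ½(28.85+43.22)×5.7 = 205.4; P_w = ½γ_w h₂² = 159.4.
Total = 69.79+205.4+159.4 = 434.6 kN/m.

435 kN/m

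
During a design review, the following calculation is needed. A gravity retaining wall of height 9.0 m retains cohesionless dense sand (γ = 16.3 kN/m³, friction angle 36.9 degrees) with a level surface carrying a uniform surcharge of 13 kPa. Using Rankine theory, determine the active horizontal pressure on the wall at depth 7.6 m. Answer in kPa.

34.2 kPa

K_a = (1 − sin φ)/(1 + sin φ) = 0.2497.
σ_v = γz + q = 16.3 × 7.6 + 13 = 136.9 kPa.
σ_h = K_a σ_v = 0.2497 × 136.9 = 34.18 kPa.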